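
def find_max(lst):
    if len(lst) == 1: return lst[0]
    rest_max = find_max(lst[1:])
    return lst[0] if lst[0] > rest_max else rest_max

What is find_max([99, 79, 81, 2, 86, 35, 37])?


find_max([99, 79, 81, 2, 86, 35, 37]): compare 99 with find_max([79, 81, 2, 86, 35, 37])
find_max([79, 81, 2, 86, 35, 37]): compare 79 with find_max([81, 2, 86, 35, 37])
find_max([81, 2, 86, 35, 37]): compare 81 with find_max([2, 86, 35, 37])
find_max([2, 86, 35, 37]): compare 2 with find_max([86, 35, 37])
find_max([86, 35, 37]): compare 86 with find_max([35, 37])
find_max([35, 37]): compare 35 with find_max([37])
find_max([37]) = 37  (base case)
Compare 35 with 37 -> 37
Compare 86 with 37 -> 86
Compare 2 with 86 -> 86
Compare 81 with 86 -> 86
Compare 79 with 86 -> 86
Compare 99 with 86 -> 99

99


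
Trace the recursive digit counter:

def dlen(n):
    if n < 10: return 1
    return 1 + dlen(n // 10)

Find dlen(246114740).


dlen(246114740) = 1 + dlen(24611474)
dlen(24611474) = 1 + dlen(2461147)
dlen(2461147) = 1 + dlen(246114)
dlen(246114) = 1 + dlen(24611)
dlen(24611) = 1 + dlen(2461)
dlen(2461) = 1 + dlen(246)
dlen(246) = 1 + dlen(24)
dlen(24) = 1 + dlen(2)
dlen(2) = 1  (base case: 2 < 10)
Unwinding: 1 + 1 + 1 + 1 + 1 + 1 + 1 + 1 + 1 = 9

9


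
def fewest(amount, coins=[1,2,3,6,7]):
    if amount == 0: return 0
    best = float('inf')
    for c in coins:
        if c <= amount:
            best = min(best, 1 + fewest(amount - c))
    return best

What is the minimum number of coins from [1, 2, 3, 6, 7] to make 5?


Building up with DP:
fewest(0) = 0
fewest(1) = min(1+fewest(0)=1+0=1) = 1
fewest(2) = min(1+fewest(1)=1+1=2, 1+fewest(0)=1+0=1) = 1
fewest(3) = min(1+fewest(2)=1+1=2, 1+fewest(1)=1+1=2, 1+fewest(0)=1+0=1) = 1
fewest(4) = min(1+fewest(3)=1+1=2, 1+fewest(2)=1+1=2, 1+fewest(1)=1+1=2) = 2
fewest(5) = min(1+fewest(4)=1+2=3, 1+fewest(3)=1+1=2, 1+fewest(2)=1+1=2) = 2

2


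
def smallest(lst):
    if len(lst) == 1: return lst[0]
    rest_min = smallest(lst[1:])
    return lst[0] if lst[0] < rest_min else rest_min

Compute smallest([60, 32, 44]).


smallest([60, 32, 44]): compare 60 with smallest([32, 44])
smallest([32, 44]): compare 32 with smallest([44])
smallest([44]) = 44  (base case)
Compare 32 with 44 -> 32
Compare 60 with 32 -> 32

32


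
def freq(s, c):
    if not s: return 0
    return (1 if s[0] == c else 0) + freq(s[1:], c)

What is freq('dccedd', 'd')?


s[0]='d' == 'd' -> 1
s[0]='c' != 'd' -> 0
s[0]='c' != 'd' -> 0
s[0]='e' != 'd' -> 0
s[0]='d' == 'd' -> 1
s[0]='d' == 'd' -> 1
Sum: 1 + 0 + 0 + 0 + 1 + 1 = 3

3


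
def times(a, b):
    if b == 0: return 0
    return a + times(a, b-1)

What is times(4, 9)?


times(4, 9) = 4 + times(4, 8)
times(4, 8) = 4 + times(4, 7)
times(4, 7) = 4 + times(4, 6)
times(4, 6) = 4 + times(4, 5)
times(4, 5) = 4 + times(4, 4)
times(4, 4) = 4 + times(4, 3)
times(4, 3) = 4 + times(4, 2)
times(4, 2) = 4 + times(4, 1)
times(4, 1) = 4 + times(4, 0)
times(4, 0) = 0  (base case)
Total: 4 + 4 + 4 + 4 + 4 + 4 + 4 + 4 + 4 + 0 = 36

36


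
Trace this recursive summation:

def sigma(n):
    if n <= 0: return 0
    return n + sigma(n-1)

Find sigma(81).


sigma(81)
= 81 + 80 + 79 + 78 + 77 + 76 + 75 + 74 + 73 + 72 + 71 + 70 + 69 + 68 + 67 + 66 + 65 + 64 + 63 + 62 + 61 + 60 + 59 + 58 + 57 + 56 + 55 + 54 + 53 + 52 + 51 + 50 + 49 + 48 + 47 + 46 + 45 + 44 + 43 + 42 + 41 + 40 + 39 + 38 + 37 + 36 + 35 + 34 + 33 + 32 + 31 + 30 + 29 + 28 + 27 + 26 + 25 + 24 + 23 + 22 + 21 + 20 + 19 + 18 + 17 + 16 + 15 + 14 + 13 + 12 + 11 + 10 + 9 + 8 + 7 + 6 + 5 + 4 + 3 + 2 + 1 + sigma(0)
= 81 + 80 + 79 + 78 + 77 + 76 + 75 + 74 + 73 + 72 + 71 + 70 + 69 + 68 + 67 + 66 + 65 + 64 + 63 + 62 + 61 + 60 + 59 + 58 + 57 + 56 + 55 + 54 + 53 + 52 + 51 + 50 + 49 + 48 + 47 + 46 + 45 + 44 + 43 + 42 + 41 + 40 + 39 + 38 + 37 + 36 + 35 + 34 + 33 + 32 + 31 + 30 + 29 + 28 + 27 + 26 + 25 + 24 + 23 + 22 + 21 + 20 + 19 + 18 + 17 + 16 + 15 + 14 + 13 + 12 + 11 + 10 + 9 + 8 + 7 + 6 + 5 + 4 + 3 + 2 + 1 + 0
= 3321

3321


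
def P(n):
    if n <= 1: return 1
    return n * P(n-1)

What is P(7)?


P(7)
= 7 * P(6)
= 7 * 6 * P(5)
= 7 * 6 * 5 * P(4)
= 7 * 6 * 5 * 4 * P(3)
= 7 * 6 * 5 * 4 * 3 * P(2)
= 7 * 6 * 5 * 4 * 3 * 2 * P(1)
= 7 * 6 * 5 * 4 * 3 * 2 * 1
= 5040

5040


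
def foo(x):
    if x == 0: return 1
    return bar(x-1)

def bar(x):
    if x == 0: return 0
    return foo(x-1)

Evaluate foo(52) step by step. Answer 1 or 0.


foo(52) = bar(51)
bar(51) = foo(50)
foo(50) = bar(49)
bar(49) = foo(48)
foo(48) = bar(47)
bar(47) = foo(46)
foo(46) = bar(45)
bar(45) = foo(44)
foo(44) = bar(43)
bar(43) = foo(42)
foo(42) = bar(41)
bar(41) = foo(40)
foo(40) = bar(39)
bar(39) = foo(38)
foo(38) = bar(37)
bar(37) = foo(36)
foo(36) = bar(35)
bar(35) = foo(34)
foo(34) = bar(33)
bar(33) = foo(32)
foo(32) = bar(31)
bar(31) = foo(30)
foo(30) = bar(29)
bar(29) = foo(28)
foo(28) = bar(27)
bar(27) = foo(26)
foo(26) = bar(25)
bar(25) = foo(24)
foo(24) = bar(23)
bar(23) = foo(22)
foo(22) = bar(21)
bar(21) = foo(20)
foo(20) = bar(19)
bar(19) = foo(18)
foo(18) = bar(17)
bar(17) = foo(16)
foo(16) = bar(15)
bar(15) = foo(14)
foo(14) = bar(13)
bar(13) = foo(12)
foo(12) = bar(11)
bar(11) = foo(10)
foo(10) = bar(9)
bar(9) = foo(8)
foo(8) = bar(7)
bar(7) = foo(6)
foo(6) = bar(5)
bar(5) = foo(4)
foo(4) = bar(3)
bar(3) = foo(2)
foo(2) = bar(1)
bar(1) = foo(0)
foo(0) = 1  (base case)
Result: 1

1


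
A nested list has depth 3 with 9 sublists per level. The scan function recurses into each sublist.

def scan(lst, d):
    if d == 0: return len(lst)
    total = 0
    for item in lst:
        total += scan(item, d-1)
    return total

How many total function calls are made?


At depth 0 (root): 1 call
At depth 1: each of 1 parents calls scan on 9 children = 9 calls
At depth 2: each of 9 parents calls scan on 9 children = 81 calls
At depth 3: each of 81 parents calls scan on 9 children = 729 calls
Total: 1 + 9 + 81 + 729 = 820

820


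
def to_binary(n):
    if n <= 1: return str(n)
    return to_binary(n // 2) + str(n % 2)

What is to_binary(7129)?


to_binary(7129) = to_binary(3564) + '1'
to_binary(3564) = to_binary(1782) + '0'
to_binary(1782) = to_binary(891) + '0'
to_binary(891) = to_binary(445) + '1'
to_binary(445) = to_binary(222) + '1'
to_binary(222) = to_binary(111) + '0'
to_binary(111) = to_binary(55) + '1'
to_binary(55) = to_binary(27) + '1'
to_binary(27) = to_binary(13) + '1'
to_binary(13) = to_binary(6) + '1'
to_binary(6) = to_binary(3) + '0'
to_binary(3) = to_binary(1) + '1'
to_binary(1) = '1'  (base case)
Concatenating: '1' + '1' + '0' + '1' + '1' + '1' + '1' + '0' + '1' + '1' + '0' + '0' + '1' = '1101111011001'

1101111011001


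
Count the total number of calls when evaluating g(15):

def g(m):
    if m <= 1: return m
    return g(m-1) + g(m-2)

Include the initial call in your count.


Let C(n) = total calls for g(n)
C(0) = 1, C(1) = 1
C(2) = 1 + C(1) + C(0) = 1 + 1 + 1 = 3
C(3) = 1 + C(2) + C(1) = 1 + 3 + 1 = 5
C(4) = 1 + C(3) + C(2) = 1 + 5 + 3 = 9
C(5) = 1 + C(4) + C(3) = 1 + 9 + 5 = 15
C(6) = 1 + C(5) + C(4) = 1 + 15 + 9 = 25
C(7) = 1 + C(6) + C(5) = 1 + 25 + 15 = 41
C(8) = 1 + C(7) + C(6) = 1 + 41 + 25 = 67
C(9) = 1 + C(8) + C(7) = 1 + 67 + 41 = 109
C(10) = 1 + C(9) + C(8) = 1 + 109 + 67 = 177
C(11) = 1 + C(10) + C(9) = 1 + 177 + 109 = 287
C(12) = 1 + C(11) + C(10) = 1 + 287 + 177 = 465
C(13) = 1 + C(12) + C(11) = 1 + 465 + 287 = 753
C(14) = 1 + C(13) + C(12) = 1 + 753 + 465 = 1219
C(15) = 1 + C(14) + C(13) = 1 + 1219 + 753 = 1973

1973


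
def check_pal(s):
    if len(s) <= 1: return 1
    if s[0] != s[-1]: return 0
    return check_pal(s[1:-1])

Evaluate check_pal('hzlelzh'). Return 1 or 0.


check_pal('hzlelzh'): s[0]='h' == s[-1]='h' -> check check_pal('zlelz')
check_pal('zlelz'): s[0]='z' == s[-1]='z' -> check check_pal('lel')
check_pal('lel'): s[0]='l' == s[-1]='l' -> check check_pal('e')
check_pal('e'): len <= 1 -> return 1  (base case)
Result: 1 (palindrome)

1


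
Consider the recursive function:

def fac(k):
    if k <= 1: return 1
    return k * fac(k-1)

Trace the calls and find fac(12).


fac(12)
= 12 * fac(11)
= 12 * 11 * fac(10)
= 12 * 11 * 10 * fac(9)
= 12 * 11 * 10 * 9 * fac(8)
= 12 * 11 * 10 * 9 * 8 * fac(7)
= 12 * 11 * 10 * 9 * 8 * 7 * fac(6)
= 12 * 11 * 10 * 9 * 8 * 7 * 6 * fac(5)
= 12 * 11 * 10 * 9 * 8 * 7 * 6 * 5 * fac(4)
= 12 * 11 * 10 * 9 * 8 * 7 * 6 * 5 * 4 * fac(3)
= 12 * 11 * 10 * 9 * 8 * 7 * 6 * 5 * 4 * 3 * fac(2)
= 12 * 11 * 10 * 9 * 8 * 7 * 6 * 5 * 4 * 3 * 2 * fac(1)
= 12 * 11 * 10 * 9 * 8 * 7 * 6 * 5 * 4 * 3 * 2 * 1
= 479001600

479001600


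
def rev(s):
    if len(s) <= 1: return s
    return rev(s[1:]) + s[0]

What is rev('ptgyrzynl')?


rev('ptgyrzynl') = rev('tgyrzynl') + 'p'
rev('tgyrzynl') = rev('gyrzynl') + 't'
rev('gyrzynl') = rev('yrzynl') + 'g'
rev('yrzynl') = rev('rzynl') + 'y'
rev('rzynl') = rev('zynl') + 'r'
rev('zynl') = rev('ynl') + 'z'
rev('ynl') = rev('nl') + 'y'
rev('nl') = rev('l') + 'n'
rev('l') = 'l'  (base case)
Concatenating: 'l' + 'n' + 'y' + 'z' + 'r' + 'y' + 'g' + 't' + 'p' = 'lnyzrygtp'

lnyzrygtp


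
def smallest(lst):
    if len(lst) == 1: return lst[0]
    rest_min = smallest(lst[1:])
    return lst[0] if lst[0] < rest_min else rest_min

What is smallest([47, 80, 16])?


smallest([47, 80, 16]): compare 47 with smallest([80, 16])
smallest([80, 16]): compare 80 with smallest([16])
smallest([16]) = 16  (base case)
Compare 80 with 16 -> 16
Compare 47 with 16 -> 16

16


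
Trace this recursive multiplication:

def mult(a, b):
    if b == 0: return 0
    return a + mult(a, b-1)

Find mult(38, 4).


mult(38, 4) = 38 + mult(38, 3)
mult(38, 3) = 38 + mult(38, 2)
mult(38, 2) = 38 + mult(38, 1)
mult(38, 1) = 38 + mult(38, 0)
mult(38, 0) = 0  (base case)
Total: 38 + 38 + 38 + 38 + 0 = 152

152


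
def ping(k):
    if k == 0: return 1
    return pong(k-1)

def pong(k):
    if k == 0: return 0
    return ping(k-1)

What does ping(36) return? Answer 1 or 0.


ping(36) = pong(35)
pong(35) = ping(34)
ping(34) = pong(33)
pong(33) = ping(32)
ping(32) = pong(31)
pong(31) = ping(30)
ping(30) = pong(29)
pong(29) = ping(28)
ping(28) = pong(27)
pong(27) = ping(26)
ping(26) = pong(25)
pong(25) = ping(24)
ping(24) = pong(23)
pong(23) = ping(22)
ping(22) = pong(21)
pong(21) = ping(20)
ping(20) = pong(19)
pong(19) = ping(18)
ping(18) = pong(17)
pong(17) = ping(16)
ping(16) = pong(15)
pong(15) = ping(14)
ping(14) = pong(13)
pong(13) = ping(12)
ping(12) = pong(11)
pong(11) = ping(10)
ping(10) = pong(9)
pong(9) = ping(8)
ping(8) = pong(7)
pong(7) = ping(6)
ping(6) = pong(5)
pong(5) = ping(4)
ping(4) = pong(3)
pong(3) = ping(2)
ping(2) = pong(1)
pong(1) = ping(0)
ping(0) = 1  (base case)
Result: 1

1


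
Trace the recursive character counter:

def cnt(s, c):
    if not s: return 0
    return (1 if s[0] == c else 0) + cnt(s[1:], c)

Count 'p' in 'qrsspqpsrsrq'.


s[0]='q' != 'p' -> 0
s[0]='r' != 'p' -> 0
s[0]='s' != 'p' -> 0
s[0]='s' != 'p' -> 0
s[0]='p' == 'p' -> 1
s[0]='q' != 'p' -> 0
s[0]='p' == 'p' -> 1
s[0]='s' != 'p' -> 0
s[0]='r' != 'p' -> 0
s[0]='s' != 'p' -> 0
s[0]='r' != 'p' -> 0
s[0]='q' != 'p' -> 0
Sum: 0 + 0 + 0 + 0 + 1 + 0 + 1 + 0 + 0 + 0 + 0 + 0 = 2

2


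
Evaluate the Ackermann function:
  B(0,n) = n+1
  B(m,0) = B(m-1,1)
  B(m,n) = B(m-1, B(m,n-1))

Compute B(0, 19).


B(0, 19) = 20
Result: B(0, 19) = 20

20


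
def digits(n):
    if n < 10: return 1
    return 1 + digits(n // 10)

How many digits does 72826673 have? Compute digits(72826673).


digits(72826673) = 1 + digits(7282667)
digits(7282667) = 1 + digits(728266)
digits(728266) = 1 + digits(72826)
digits(72826) = 1 + digits(7282)
digits(7282) = 1 + digits(728)
digits(728) = 1 + digits(72)
digits(72) = 1 + digits(7)
digits(7) = 1  (base case: 7 < 10)
Unwinding: 1 + 1 + 1 + 1 + 1 + 1 + 1 + 1 = 8

8


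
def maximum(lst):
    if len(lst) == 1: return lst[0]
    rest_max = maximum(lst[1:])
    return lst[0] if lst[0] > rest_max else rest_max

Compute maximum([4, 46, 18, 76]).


maximum([4, 46, 18, 76]): compare 4 with maximum([46, 18, 76])
maximum([46, 18, 76]): compare 46 with maximum([18, 76])
maximum([18, 76]): compare 18 with maximum([76])
maximum([76]) = 76  (base case)
Compare 18 with 76 -> 76
Compare 46 with 76 -> 76
Compare 4 with 76 -> 76

76


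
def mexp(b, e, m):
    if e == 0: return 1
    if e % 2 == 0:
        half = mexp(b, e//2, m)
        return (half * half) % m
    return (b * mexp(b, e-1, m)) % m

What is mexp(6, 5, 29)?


mexp(6, 5, 29): e is odd, compute mexp(6, 4, 29)
  mexp(6, 4, 29): e is even, compute mexp(6, 2, 29)
    mexp(6, 2, 29): e is even, compute mexp(6, 1, 29)
      mexp(6, 1, 29): e is odd, compute mexp(6, 0, 29)
        mexp(6, 0, 29) = 1
      (6 * 1) % 29 = 6
    half=6, (6*6) % 29 = 7
  half=7, (7*7) % 29 = 20
(6 * 20) % 29 = 4

4


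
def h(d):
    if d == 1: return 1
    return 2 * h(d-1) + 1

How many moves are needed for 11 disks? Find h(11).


h(11) = 2 * h(10) + 1
h(10) = 2 * h(9) + 1
h(9) = 2 * h(8) + 1
h(8) = 2 * h(7) + 1
h(7) = 2 * h(6) + 1
h(6) = 2 * h(5) + 1
h(5) = 2 * h(4) + 1
h(4) = 2 * h(3) + 1
h(3) = 2 * h(2) + 1
h(2) = 2 * h(1) + 1
h(1) = 1  (base case)
h(2) = 2 * 1 + 1 = 3
h(3) = 2 * 3 + 1 = 7
h(4) = 2 * 7 + 1 = 15
h(5) = 2 * 15 + 1 = 31
h(6) = 2 * 31 + 1 = 63
h(7) = 2 * 63 + 1 = 127
h(8) = 2 * 127 + 1 = 255
h(9) = 2 * 255 + 1 = 511
h(10) = 2 * 511 + 1 = 1023
h(11) = 2 * 1023 + 1 = 2047

2047


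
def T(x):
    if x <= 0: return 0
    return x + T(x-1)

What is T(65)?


T(65)
= 65 + 64 + 63 + 62 + 61 + 60 + 59 + 58 + 57 + 56 + 55 + 54 + 53 + 52 + 51 + 50 + 49 + 48 + 47 + 46 + 45 + 44 + 43 + 42 + 41 + 40 + 39 + 38 + 37 + 36 + 35 + 34 + 33 + 32 + 31 + 30 + 29 + 28 + 27 + 26 + 25 + 24 + 23 + 22 + 21 + 20 + 19 + 18 + 17 + 16 + 15 + 14 + 13 + 12 + 11 + 10 + 9 + 8 + 7 + 6 + 5 + 4 + 3 + 2 + 1 + T(0)
= 65 + 64 + 63 + 62 + 61 + 60 + 59 + 58 + 57 + 56 + 55 + 54 + 53 + 52 + 51 + 50 + 49 + 48 + 47 + 46 + 45 + 44 + 43 + 42 + 41 + 40 + 39 + 38 + 37 + 36 + 35 + 34 + 33 + 32 + 31 + 30 + 29 + 28 + 27 + 26 + 25 + 24 + 23 + 22 + 21 + 20 + 19 + 18 + 17 + 16 + 15 + 14 + 13 + 12 + 11 + 10 + 9 + 8 + 7 + 6 + 5 + 4 + 3 + 2 + 1 + 0
= 2145

2145


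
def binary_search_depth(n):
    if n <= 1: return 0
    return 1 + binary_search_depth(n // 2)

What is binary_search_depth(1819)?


1819 / 2 = 909
909 / 2 = 454
454 / 2 = 227
227 / 2 = 113
113 / 2 = 56
56 / 2 = 28
28 / 2 = 14
14 / 2 = 7
7 / 2 = 3
3 / 2 = 1
Reached 1 after 10 halvings

10


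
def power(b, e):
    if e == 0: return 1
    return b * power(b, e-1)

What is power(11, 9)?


power(11, 9)
= 11 * power(11, 8)
= 11 * 11 * power(11, 7)
= 11 * 11 * 11 * power(11, 6)
= 11 * 11 * 11 * 11 * power(11, 5)
= 11 * 11 * 11 * 11 * 11 * power(11, 4)
= 11 * 11 * 11 * 11 * 11 * 11 * power(11, 3)
= 11 * 11 * 11 * 11 * 11 * 11 * 11 * power(11, 2)
= 11 * 11 * 11 * 11 * 11 * 11 * 11 * 11 * power(11, 1)
= 11 * 11 * 11 * 11 * 11 * 11 * 11 * 11 * 11 * power(11, 0)
= 11 * 11 * 11 * 11 * 11 * 11 * 11 * 11 * 11 * 1
= 2357947691

2357947691


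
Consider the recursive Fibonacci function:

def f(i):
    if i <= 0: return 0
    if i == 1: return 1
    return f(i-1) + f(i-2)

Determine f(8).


Computing f(8) bottom-up:
f(0) = 0
f(1) = 1
f(2) = f(1) + f(0) = 1 + 0 = 1
f(3) = f(2) + f(1) = 1 + 1 = 2
f(4) = f(3) + f(2) = 2 + 1 = 3
f(5) = f(4) + f(3) = 3 + 2 = 5
f(6) = f(5) + f(4) = 5 + 3 = 8
f(7) = f(6) + f(5) = 8 + 5 = 13
f(8) = f(7) + f(6) = 13 + 8 = 21

21


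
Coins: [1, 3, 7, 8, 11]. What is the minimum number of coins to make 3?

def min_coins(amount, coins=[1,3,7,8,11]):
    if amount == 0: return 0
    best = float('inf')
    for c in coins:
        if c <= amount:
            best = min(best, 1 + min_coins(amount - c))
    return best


Building up with DP:
min_coins(0) = 0
min_coins(1) = min(1+min_coins(0)=1+0=1) = 1
min_coins(2) = min(1+min_coins(1)=1+1=2) = 2
min_coins(3) = min(1+min_coins(2)=1+2=3, 1+min_coins(0)=1+0=1) = 1

1


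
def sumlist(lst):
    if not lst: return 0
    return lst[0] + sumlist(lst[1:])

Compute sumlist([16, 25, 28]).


sumlist([16, 25, 28]) = 16 + sumlist([25, 28])
sumlist([25, 28]) = 25 + sumlist([28])
sumlist([28]) = 28 + sumlist([])
sumlist([]) = 0  (base case)
Total: 16 + 25 + 28 + 0 = 69

69


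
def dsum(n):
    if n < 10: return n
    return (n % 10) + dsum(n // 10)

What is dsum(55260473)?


dsum(55260473) = 3 + dsum(5526047)
dsum(5526047) = 7 + dsum(552604)
dsum(552604) = 4 + dsum(55260)
dsum(55260) = 0 + dsum(5526)
dsum(5526) = 6 + dsum(552)
dsum(552) = 2 + dsum(55)
dsum(55) = 5 + dsum(5)
dsum(5) = 5  (base case)
Total: 3 + 7 + 4 + 0 + 6 + 2 + 5 + 5 = 32

32


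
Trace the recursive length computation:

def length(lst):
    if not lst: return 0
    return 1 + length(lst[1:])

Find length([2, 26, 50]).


length([2, 26, 50]) = 1 + length([26, 50])
length([26, 50]) = 1 + length([50])
length([50]) = 1 + length([])
length([]) = 0  (base case)
Unwinding: 1 + 1 + 1 + 0 = 3

3


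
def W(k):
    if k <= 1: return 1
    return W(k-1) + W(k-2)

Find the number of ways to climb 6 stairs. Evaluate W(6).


Building up from base cases:
W(0) = 1
W(1) = 1
W(2) = W(1) + W(0) = 1 + 1 = 2
W(3) = W(2) + W(1) = 2 + 1 = 3
W(4) = W(3) + W(2) = 3 + 2 = 5
W(5) = W(4) + W(3) = 5 + 3 = 8
W(6) = W(5) + W(4) = 8 + 5 = 13

13


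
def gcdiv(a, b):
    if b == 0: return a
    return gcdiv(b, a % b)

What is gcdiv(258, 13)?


gcdiv(258, 13) = gcdiv(13, 11)
gcdiv(13, 11) = gcdiv(11, 2)
gcdiv(11, 2) = gcdiv(2, 1)
gcdiv(2, 1) = gcdiv(1, 0)
gcdiv(1, 0) = 1  (base case)

1


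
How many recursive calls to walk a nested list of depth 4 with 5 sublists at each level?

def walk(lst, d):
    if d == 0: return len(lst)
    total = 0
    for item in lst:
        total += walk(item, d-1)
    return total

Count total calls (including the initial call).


At depth 0 (root): 1 call
At depth 1: each of 1 parents calls walk on 5 children = 5 calls
At depth 2: each of 5 parents calls walk on 5 children = 25 calls
At depth 3: each of 25 parents calls walk on 5 children = 125 calls
At depth 4: each of 125 parents calls walk on 5 children = 625 calls
Total: 1 + 5 + 25 + 125 + 625 = 781

781


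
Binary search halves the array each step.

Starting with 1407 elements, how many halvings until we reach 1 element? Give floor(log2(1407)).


1407 / 2 = 703
703 / 2 = 351
351 / 2 = 175
175 / 2 = 87
87 / 2 = 43
43 / 2 = 21
21 / 2 = 10
10 / 2 = 5
5 / 2 = 2
2 / 2 = 1
Reached 1 after 10 halvings

10


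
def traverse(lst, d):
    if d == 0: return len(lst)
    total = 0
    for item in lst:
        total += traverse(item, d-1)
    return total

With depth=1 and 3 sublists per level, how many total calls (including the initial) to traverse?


At depth 0 (root): 1 call
At depth 1: each of 1 parents calls traverse on 3 children = 3 calls
Total: 1 + 3 = 4

4


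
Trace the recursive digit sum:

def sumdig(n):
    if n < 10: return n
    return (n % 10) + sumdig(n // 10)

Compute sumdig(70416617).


sumdig(70416617) = 7 + sumdig(7041661)
sumdig(7041661) = 1 + sumdig(704166)
sumdig(704166) = 6 + sumdig(70416)
sumdig(70416) = 6 + sumdig(7041)
sumdig(7041) = 1 + sumdig(704)
sumdig(704) = 4 + sumdig(70)
sumdig(70) = 0 + sumdig(7)
sumdig(7) = 7  (base case)
Total: 7 + 1 + 6 + 6 + 1 + 4 + 0 + 7 = 32

32


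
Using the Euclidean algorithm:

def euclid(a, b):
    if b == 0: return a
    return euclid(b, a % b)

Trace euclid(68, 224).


euclid(68, 224) = euclid(224, 68)
euclid(224, 68) = euclid(68, 20)
euclid(68, 20) = euclid(20, 8)
euclid(20, 8) = euclid(8, 4)
euclid(8, 4) = euclid(4, 0)
euclid(4, 0) = 4  (base case)

4


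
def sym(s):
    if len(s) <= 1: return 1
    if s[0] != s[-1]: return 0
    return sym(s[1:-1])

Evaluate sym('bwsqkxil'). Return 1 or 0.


sym('bwsqkxil'): s[0]='b' != s[-1]='l' -> return 0
Result: 0 (not a palindrome)

0


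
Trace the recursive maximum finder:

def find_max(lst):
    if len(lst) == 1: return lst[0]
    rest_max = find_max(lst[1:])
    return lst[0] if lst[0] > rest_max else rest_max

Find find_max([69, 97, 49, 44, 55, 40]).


find_max([69, 97, 49, 44, 55, 40]): compare 69 with find_max([97, 49, 44, 55, 40])
find_max([97, 49, 44, 55, 40]): compare 97 with find_max([49, 44, 55, 40])
find_max([49, 44, 55, 40]): compare 49 with find_max([44, 55, 40])
find_max([44, 55, 40]): compare 44 with find_max([55, 40])
find_max([55, 40]): compare 55 with find_max([40])
find_max([40]) = 40  (base case)
Compare 55 with 40 -> 55
Compare 44 with 55 -> 55
Compare 49 with 55 -> 55
Compare 97 with 55 -> 97
Compare 69 with 97 -> 97

97


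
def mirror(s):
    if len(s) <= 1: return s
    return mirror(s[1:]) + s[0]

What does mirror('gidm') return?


mirror('gidm') = mirror('idm') + 'g'
mirror('idm') = mirror('dm') + 'i'
mirror('dm') = mirror('m') + 'd'
mirror('m') = 'm'  (base case)
Concatenating: 'm' + 'd' + 'i' + 'g' = 'mdig'

mdig


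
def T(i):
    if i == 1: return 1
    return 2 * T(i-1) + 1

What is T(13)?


T(13) = 2 * T(12) + 1
T(12) = 2 * T(11) + 1
T(11) = 2 * T(10) + 1
T(10) = 2 * T(9) + 1
T(9) = 2 * T(8) + 1
T(8) = 2 * T(7) + 1
T(7) = 2 * T(6) + 1
T(6) = 2 * T(5) + 1
T(5) = 2 * T(4) + 1
T(4) = 2 * T(3) + 1
T(3) = 2 * T(2) + 1
T(2) = 2 * T(1) + 1
T(1) = 1  (base case)
T(2) = 2 * 1 + 1 = 3
T(3) = 2 * 3 + 1 = 7
T(4) = 2 * 7 + 1 = 15
T(5) = 2 * 15 + 1 = 31
T(6) = 2 * 31 + 1 = 63
T(7) = 2 * 63 + 1 = 127
T(8) = 2 * 127 + 1 = 255
T(9) = 2 * 255 + 1 = 511
T(10) = 2 * 511 + 1 = 1023
T(11) = 2 * 1023 + 1 = 2047
T(12) = 2 * 2047 + 1 = 4095
T(13) = 2 * 4095 + 1 = 8191

8191


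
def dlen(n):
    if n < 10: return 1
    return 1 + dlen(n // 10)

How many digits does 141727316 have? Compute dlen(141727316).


dlen(141727316) = 1 + dlen(14172731)
dlen(14172731) = 1 + dlen(1417273)
dlen(1417273) = 1 + dlen(141727)
dlen(141727) = 1 + dlen(14172)
dlen(14172) = 1 + dlen(1417)
dlen(1417) = 1 + dlen(141)
dlen(141) = 1 + dlen(14)
dlen(14) = 1 + dlen(1)
dlen(1) = 1  (base case: 1 < 10)
Unwinding: 1 + 1 + 1 + 1 + 1 + 1 + 1 + 1 + 1 = 9

9


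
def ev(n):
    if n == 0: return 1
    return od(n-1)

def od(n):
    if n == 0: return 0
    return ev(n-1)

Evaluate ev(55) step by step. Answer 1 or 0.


ev(55) = od(54)
od(54) = ev(53)
ev(53) = od(52)
od(52) = ev(51)
ev(51) = od(50)
od(50) = ev(49)
ev(49) = od(48)
od(48) = ev(47)
ev(47) = od(46)
od(46) = ev(45)
ev(45) = od(44)
od(44) = ev(43)
ev(43) = od(42)
od(42) = ev(41)
ev(41) = od(40)
od(40) = ev(39)
ev(39) = od(38)
od(38) = ev(37)
ev(37) = od(36)
od(36) = ev(35)
ev(35) = od(34)
od(34) = ev(33)
ev(33) = od(32)
od(32) = ev(31)
ev(31) = od(30)
od(30) = ev(29)
ev(29) = od(28)
od(28) = ev(27)
ev(27) = od(26)
od(26) = ev(25)
ev(25) = od(24)
od(24) = ev(23)
ev(23) = od(22)
od(22) = ev(21)
ev(21) = od(20)
od(20) = ev(19)
ev(19) = od(18)
od(18) = ev(17)
ev(17) = od(16)
od(16) = ev(15)
ev(15) = od(14)
od(14) = ev(13)
ev(13) = od(12)
od(12) = ev(11)
ev(11) = od(10)
od(10) = ev(9)
ev(9) = od(8)
od(8) = ev(7)
ev(7) = od(6)
od(6) = ev(5)
ev(5) = od(4)
od(4) = ev(3)
ev(3) = od(2)
od(2) = ev(1)
ev(1) = od(0)
od(0) = 0  (base case)
Result: 0

0


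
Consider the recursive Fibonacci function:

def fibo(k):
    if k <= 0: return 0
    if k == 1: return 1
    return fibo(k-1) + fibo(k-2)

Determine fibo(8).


Computing fibo(8) bottom-up:
fibo(0) = 0
fibo(1) = 1
fibo(2) = fibo(1) + fibo(0) = 1 + 0 = 1
fibo(3) = fibo(2) + fibo(1) = 1 + 1 = 2
fibo(4) = fibo(3) + fibo(2) = 2 + 1 = 3
fibo(5) = fibo(4) + fibo(3) = 3 + 2 = 5
fibo(6) = fibo(5) + fibo(4) = 5 + 3 = 8
fibo(7) = fibo(6) + fibo(5) = 8 + 5 = 13
fibo(8) = fibo(7) + fibo(6) = 13 + 8 = 21

21


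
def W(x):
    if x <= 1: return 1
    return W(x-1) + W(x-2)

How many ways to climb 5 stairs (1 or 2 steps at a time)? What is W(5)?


Building up from base cases:
W(0) = 1
W(1) = 1
W(2) = W(1) + W(0) = 1 + 1 = 2
W(3) = W(2) + W(1) = 2 + 1 = 3
W(4) = W(3) + W(2) = 3 + 2 = 5
W(5) = W(4) + W(3) = 5 + 3 = 8

8


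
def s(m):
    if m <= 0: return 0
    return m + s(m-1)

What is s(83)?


s(83)
= 83 + 82 + 81 + 80 + 79 + 78 + 77 + 76 + 75 + 74 + 73 + 72 + 71 + 70 + 69 + 68 + 67 + 66 + 65 + 64 + 63 + 62 + 61 + 60 + 59 + 58 + 57 + 56 + 55 + 54 + 53 + 52 + 51 + 50 + 49 + 48 + 47 + 46 + 45 + 44 + 43 + 42 + 41 + 40 + 39 + 38 + 37 + 36 + 35 + 34 + 33 + 32 + 31 + 30 + 29 + 28 + 27 + 26 + 25 + 24 + 23 + 22 + 21 + 20 + 19 + 18 + 17 + 16 + 15 + 14 + 13 + 12 + 11 + 10 + 9 + 8 + 7 + 6 + 5 + 4 + 3 + 2 + 1 + s(0)
= 83 + 82 + 81 + 80 + 79 + 78 + 77 + 76 + 75 + 74 + 73 + 72 + 71 + 70 + 69 + 68 + 67 + 66 + 65 + 64 + 63 + 62 + 61 + 60 + 59 + 58 + 57 + 56 + 55 + 54 + 53 + 52 + 51 + 50 + 49 + 48 + 47 + 46 + 45 + 44 + 43 + 42 + 41 + 40 + 39 + 38 + 37 + 36 + 35 + 34 + 33 + 32 + 31 + 30 + 29 + 28 + 27 + 26 + 25 + 24 + 23 + 22 + 21 + 20 + 19 + 18 + 17 + 16 + 15 + 14 + 13 + 12 + 11 + 10 + 9 + 8 + 7 + 6 + 5 + 4 + 3 + 2 + 1 + 0
= 3486

3486


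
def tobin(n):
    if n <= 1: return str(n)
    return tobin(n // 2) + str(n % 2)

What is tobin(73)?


tobin(73) = tobin(36) + '1'
tobin(36) = tobin(18) + '0'
tobin(18) = tobin(9) + '0'
tobin(9) = tobin(4) + '1'
tobin(4) = tobin(2) + '0'
tobin(2) = tobin(1) + '0'
tobin(1) = '1'  (base case)
Concatenating: '1' + '0' + '0' + '1' + '0' + '0' + '1' = '1001001'

1001001


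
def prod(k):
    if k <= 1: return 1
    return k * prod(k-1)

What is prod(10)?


prod(10)
= 10 * prod(9)
= 10 * 9 * prod(8)
= 10 * 9 * 8 * prod(7)
= 10 * 9 * 8 * 7 * prod(6)
= 10 * 9 * 8 * 7 * 6 * prod(5)
= 10 * 9 * 8 * 7 * 6 * 5 * prod(4)
= 10 * 9 * 8 * 7 * 6 * 5 * 4 * prod(3)
= 10 * 9 * 8 * 7 * 6 * 5 * 4 * 3 * prod(2)
= 10 * 9 * 8 * 7 * 6 * 5 * 4 * 3 * 2 * prod(1)
= 10 * 9 * 8 * 7 * 6 * 5 * 4 * 3 * 2 * 1
= 3628800

3628800


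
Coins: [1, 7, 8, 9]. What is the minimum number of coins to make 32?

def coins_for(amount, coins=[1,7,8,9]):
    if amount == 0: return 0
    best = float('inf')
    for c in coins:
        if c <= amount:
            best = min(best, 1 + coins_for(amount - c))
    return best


Building up with DP:
coins_for(0) = 0
coins_for(1) = min(1+coins_for(0)=1+0=1) = 1
coins_for(2) = min(1+coins_for(1)=1+1=2) = 2
coins_for(3) = min(1+coins_for(2)=1+2=3) = 3
coins_for(4) = min(1+coins_for(3)=1+3=4) = 4
coins_for(5) = min(1+coins_for(4)=1+4=5) = 5
coins_for(6) = min(1+coins_for(5)=1+5=6) = 6
coins_for(7) = min(1+coins_for(6)=1+6=7, 1+coins_for(0)=1+0=1) = 1
coins_for(8) = min(1+coins_for(7)=1+1=2, 1+coins_for(1)=1+1=2, 1+coins_for(0)=1+0=1) = 1
coins_for(9) = min(1+coins_for(8)=1+1=2, 1+coins_for(2)=1+2=3, 1+coins_for(1)=1+1=2, 1+coins_for(0)=1+0=1) = 1
coins_for(10) = min(1+coins_for(9)=1+1=2, 1+coins_for(3)=1+3=4, 1+coins_for(2)=1+2=3, 1+coins_for(1)=1+1=2) = 2
coins_for(11) = min(1+coins_for(10)=1+2=3, 1+coins_for(4)=1+4=5, 1+coins_for(3)=1+3=4, 1+coins_for(2)=1+2=3) = 3
coins_for(12) = min(1+coins_for(11)=1+3=4, 1+coins_for(5)=1+5=6, 1+coins_for(4)=1+4=5, 1+coins_for(3)=1+3=4) = 4
coins_for(13) = min(1+coins_for(12)=1+4=5, 1+coins_for(6)=1+6=7, 1+coins_for(5)=1+5=6, 1+coins_for(4)=1+4=5) = 5
coins_for(14) = min(1+coins_for(13)=1+5=6, 1+coins_for(7)=1+1=2, 1+coins_for(6)=1+6=7, 1+coins_for(5)=1+5=6) = 2
coins_for(15) = min(1+coins_for(14)=1+2=3, 1+coins_for(8)=1+1=2, 1+coins_for(7)=1+1=2, 1+coins_for(6)=1+6=7) = 2
coins_for(16) = min(1+coins_for(15)=1+2=3, 1+coins_for(9)=1+1=2, 1+coins_for(8)=1+1=2, 1+coins_for(7)=1+1=2) = 2
coins_for(17) = min(1+coins_for(16)=1+2=3, 1+coins_for(10)=1+2=3, 1+coins_for(9)=1+1=2, 1+coins_for(8)=1+1=2) = 2
coins_for(18) = min(1+coins_for(17)=1+2=3, 1+coins_for(11)=1+3=4, 1+coins_for(10)=1+2=3, 1+coins_for(9)=1+1=2) = 2
coins_for(19) = min(1+coins_for(18)=1+2=3, 1+coins_for(12)=1+4=5, 1+coins_for(11)=1+3=4, 1+coins_for(10)=1+2=3) = 3
coins_for(20) = min(1+coins_for(19)=1+3=4, 1+coins_for(13)=1+5=6, 1+coins_for(12)=1+4=5, 1+coins_for(11)=1+3=4) = 4
coins_for(21) = min(1+coins_for(20)=1+4=5, 1+coins_for(14)=1+2=3, 1+coins_for(13)=1+5=6, 1+coins_for(12)=1+4=5) = 3
coins_for(22) = min(1+coins_for(21)=1+3=4, 1+coins_for(15)=1+2=3, 1+coins_for(14)=1+2=3, 1+coins_for(13)=1+5=6) = 3
coins_for(23) = min(1+coins_for(22)=1+3=4, 1+coins_for(16)=1+2=3, 1+coins_for(15)=1+2=3, 1+coins_for(14)=1+2=3) = 3
coins_for(24) = min(1+coins_for(23)=1+3=4, 1+coins_for(17)=1+2=3, 1+coins_for(16)=1+2=3, 1+coins_for(15)=1+2=3) = 3
coins_for(25) = min(1+coins_for(24)=1+3=4, 1+coins_for(18)=1+2=3, 1+coins_for(17)=1+2=3, 1+coins_for(16)=1+2=3) = 3
coins_for(26) = min(1+coins_for(25)=1+3=4, 1+coins_for(19)=1+3=4, 1+coins_for(18)=1+2=3, 1+coins_for(17)=1+2=3) = 3
coins_for(27) = min(1+coins_for(26)=1+3=4, 1+coins_for(20)=1+4=5, 1+coins_for(19)=1+3=4, 1+coins_for(18)=1+2=3) = 3
coins_for(28) = min(1+coins_for(27)=1+3=4, 1+coins_for(21)=1+3=4, 1+coins_for(20)=1+4=5, 1+coins_for(19)=1+3=4) = 4
coins_for(29) = min(1+coins_for(28)=1+4=5, 1+coins_for(22)=1+3=4, 1+coins_for(21)=1+3=4, 1+coins_for(20)=1+4=5) = 4
coins_for(30) = min(1+coins_for(29)=1+4=5, 1+coins_for(23)=1+3=4, 1+coins_for(22)=1+3=4, 1+coins_for(21)=1+3=4) = 4
coins_for(31) = min(1+coins_for(30)=1+4=5, 1+coins_for(24)=1+3=4, 1+coins_for(23)=1+3=4, 1+coins_for(22)=1+3=4) = 4
coins_for(32) = min(1+coins_for(31)=1+4=5, 1+coins_for(25)=1+3=4, 1+coins_for(24)=1+3=4, 1+coins_for(23)=1+3=4) = 4

4


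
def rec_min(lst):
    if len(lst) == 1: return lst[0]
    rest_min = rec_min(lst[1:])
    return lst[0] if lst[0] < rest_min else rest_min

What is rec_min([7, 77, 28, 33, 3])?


rec_min([7, 77, 28, 33, 3]): compare 7 with rec_min([77, 28, 33, 3])
rec_min([77, 28, 33, 3]): compare 77 with rec_min([28, 33, 3])
rec_min([28, 33, 3]): compare 28 with rec_min([33, 3])
rec_min([33, 3]): compare 33 with rec_min([3])
rec_min([3]) = 3  (base case)
Compare 33 with 3 -> 3
Compare 28 with 3 -> 3
Compare 77 with 3 -> 3
Compare 7 with 3 -> 3

3


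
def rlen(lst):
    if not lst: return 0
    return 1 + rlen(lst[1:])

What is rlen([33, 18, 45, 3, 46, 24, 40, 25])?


rlen([33, 18, 45, 3, 46, 24, 40, 25]) = 1 + rlen([18, 45, 3, 46, 24, 40, 25])
rlen([18, 45, 3, 46, 24, 40, 25]) = 1 + rlen([45, 3, 46, 24, 40, 25])
rlen([45, 3, 46, 24, 40, 25]) = 1 + rlen([3, 46, 24, 40, 25])
rlen([3, 46, 24, 40, 25]) = 1 + rlen([46, 24, 40, 25])
rlen([46, 24, 40, 25]) = 1 + rlen([24, 40, 25])
rlen([24, 40, 25]) = 1 + rlen([40, 25])
rlen([40, 25]) = 1 + rlen([25])
rlen([25]) = 1 + rlen([])
rlen([]) = 0  (base case)
Unwinding: 1 + 1 + 1 + 1 + 1 + 1 + 1 + 1 + 0 = 8

8


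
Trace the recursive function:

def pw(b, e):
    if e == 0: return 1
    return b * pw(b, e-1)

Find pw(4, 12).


pw(4, 12)
= 4 * pw(4, 11)
= 4 * 4 * pw(4, 10)
= 4 * 4 * 4 * pw(4, 9)
= 4 * 4 * 4 * 4 * pw(4, 8)
= 4 * 4 * 4 * 4 * 4 * pw(4, 7)
= 4 * 4 * 4 * 4 * 4 * 4 * pw(4, 6)
= 4 * 4 * 4 * 4 * 4 * 4 * 4 * pw(4, 5)
= 4 * 4 * 4 * 4 * 4 * 4 * 4 * 4 * pw(4, 4)
= 4 * 4 * 4 * 4 * 4 * 4 * 4 * 4 * 4 * pw(4, 3)
= 4 * 4 * 4 * 4 * 4 * 4 * 4 * 4 * 4 * 4 * pw(4, 2)
= 4 * 4 * 4 * 4 * 4 * 4 * 4 * 4 * 4 * 4 * 4 * pw(4, 1)
= 4 * 4 * 4 * 4 * 4 * 4 * 4 * 4 * 4 * 4 * 4 * 4 * pw(4, 0)
= 4 * 4 * 4 * 4 * 4 * 4 * 4 * 4 * 4 * 4 * 4 * 4 * 1
= 16777216

16777216


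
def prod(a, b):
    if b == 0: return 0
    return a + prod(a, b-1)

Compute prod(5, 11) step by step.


prod(5, 11) = 5 + prod(5, 10)
prod(5, 10) = 5 + prod(5, 9)
prod(5, 9) = 5 + prod(5, 8)
prod(5, 8) = 5 + prod(5, 7)
prod(5, 7) = 5 + prod(5, 6)
prod(5, 6) = 5 + prod(5, 5)
prod(5, 5) = 5 + prod(5, 4)
prod(5, 4) = 5 + prod(5, 3)
prod(5, 3) = 5 + prod(5, 2)
prod(5, 2) = 5 + prod(5, 1)
prod(5, 1) = 5 + prod(5, 0)
prod(5, 0) = 0  (base case)
Total: 5 + 5 + 5 + 5 + 5 + 5 + 5 + 5 + 5 + 5 + 5 + 0 = 55

55


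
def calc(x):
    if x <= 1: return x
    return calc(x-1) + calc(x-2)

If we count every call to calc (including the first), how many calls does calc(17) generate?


Let C(n) = total calls for calc(n)
C(0) = 1, C(1) = 1
C(2) = 1 + C(1) + C(0) = 1 + 1 + 1 = 3
C(3) = 1 + C(2) + C(1) = 1 + 3 + 1 = 5
C(4) = 1 + C(3) + C(2) = 1 + 5 + 3 = 9
C(5) = 1 + C(4) + C(3) = 1 + 9 + 5 = 15
C(6) = 1 + C(5) + C(4) = 1 + 15 + 9 = 25
C(7) = 1 + C(6) + C(5) = 1 + 25 + 15 = 41
C(8) = 1 + C(7) + C(6) = 1 + 41 + 25 = 67
C(9) = 1 + C(8) + C(7) = 1 + 67 + 41 = 109
C(10) = 1 + C(9) + C(8) = 1 + 109 + 67 = 177
C(11) = 1 + C(10) + C(9) = 1 + 177 + 109 = 287
C(12) = 1 + C(11) + C(10) = 1 + 287 + 177 = 465
C(13) = 1 + C(12) + C(11) = 1 + 465 + 287 = 753
C(14) = 1 + C(13) + C(12) = 1 + 753 + 465 = 1219
C(15) = 1 + C(14) + C(13) = 1 + 1219 + 753 = 1973
C(16) = 1 + C(15) + C(14) = 1 + 1973 + 1219 = 3193
C(17) = 1 + C(16) + C(15) = 1 + 3193 + 1973 = 5167

5167


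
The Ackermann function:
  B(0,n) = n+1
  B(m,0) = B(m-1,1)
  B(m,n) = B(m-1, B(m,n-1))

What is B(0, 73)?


B(0, 73) = 74
Result: B(0, 73) = 74

74


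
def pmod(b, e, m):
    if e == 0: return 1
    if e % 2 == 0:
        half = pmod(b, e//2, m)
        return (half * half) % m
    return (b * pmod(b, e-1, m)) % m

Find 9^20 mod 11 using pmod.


pmod(9, 20, 11): e is even, compute pmod(9, 10, 11)
  pmod(9, 10, 11): e is even, compute pmod(9, 5, 11)
    pmod(9, 5, 11): e is odd, compute pmod(9, 4, 11)
      pmod(9, 4, 11): e is even, compute pmod(9, 2, 11)
        pmod(9, 2, 11): e is even, compute pmod(9, 1, 11)
          pmod(9, 1, 11): e is odd, compute pmod(9, 0, 11)
          pmod(9, 0, 11) = 1
          (9 * 1) % 11 = 9
        half=9, (9*9) % 11 = 4
      half=4, (4*4) % 11 = 5
    (9 * 5) % 11 = 1
  half=1, (1*1) % 11 = 1
half=1, (1*1) % 11 = 1

1


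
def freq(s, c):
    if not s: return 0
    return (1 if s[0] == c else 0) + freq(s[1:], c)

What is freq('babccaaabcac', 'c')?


s[0]='b' != 'c' -> 0
s[0]='a' != 'c' -> 0
s[0]='b' != 'c' -> 0
s[0]='c' == 'c' -> 1
s[0]='c' == 'c' -> 1
s[0]='a' != 'c' -> 0
s[0]='a' != 'c' -> 0
s[0]='a' != 'c' -> 0
s[0]='b' != 'c' -> 0
s[0]='c' == 'c' -> 1
s[0]='a' != 'c' -> 0
s[0]='c' == 'c' -> 1
Sum: 0 + 0 + 0 + 1 + 1 + 0 + 0 + 0 + 0 + 1 + 0 + 1 = 4

4


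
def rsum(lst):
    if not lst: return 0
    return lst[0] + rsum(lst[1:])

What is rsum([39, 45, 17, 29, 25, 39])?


rsum([39, 45, 17, 29, 25, 39]) = 39 + rsum([45, 17, 29, 25, 39])
rsum([45, 17, 29, 25, 39]) = 45 + rsum([17, 29, 25, 39])
rsum([17, 29, 25, 39]) = 17 + rsum([29, 25, 39])
rsum([29, 25, 39]) = 29 + rsum([25, 39])
rsum([25, 39]) = 25 + rsum([39])
rsum([39]) = 39 + rsum([])
rsum([]) = 0  (base case)
Total: 39 + 45 + 17 + 29 + 25 + 39 + 0 = 194

194


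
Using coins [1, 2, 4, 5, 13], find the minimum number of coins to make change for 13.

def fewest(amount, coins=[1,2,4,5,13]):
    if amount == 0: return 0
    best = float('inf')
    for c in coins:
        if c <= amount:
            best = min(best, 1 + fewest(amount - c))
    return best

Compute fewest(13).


Building up with DP:
fewest(0) = 0
fewest(1) = min(1+fewest(0)=1+0=1) = 1
fewest(2) = min(1+fewest(1)=1+1=2, 1+fewest(0)=1+0=1) = 1
fewest(3) = min(1+fewest(2)=1+1=2, 1+fewest(1)=1+1=2) = 2
fewest(4) = min(1+fewest(3)=1+2=3, 1+fewest(2)=1+1=2, 1+fewest(0)=1+0=1) = 1
fewest(5) = min(1+fewest(4)=1+1=2, 1+fewest(3)=1+2=3, 1+fewest(1)=1+1=2, 1+fewest(0)=1+0=1) = 1
fewest(6) = min(1+fewest(5)=1+1=2, 1+fewest(4)=1+1=2, 1+fewest(2)=1+1=2, 1+fewest(1)=1+1=2) = 2
fewest(7) = min(1+fewest(6)=1+2=3, 1+fewest(5)=1+1=2, 1+fewest(3)=1+2=3, 1+fewest(2)=1+1=2) = 2
fewest(8) = min(1+fewest(7)=1+2=3, 1+fewest(6)=1+2=3, 1+fewest(4)=1+1=2, 1+fewest(3)=1+2=3) = 2
fewest(9) = min(1+fewest(8)=1+2=3, 1+fewest(7)=1+2=3, 1+fewest(5)=1+1=2, 1+fewest(4)=1+1=2) = 2
fewest(10) = min(1+fewest(9)=1+2=3, 1+fewest(8)=1+2=3, 1+fewest(6)=1+2=3, 1+fewest(5)=1+1=2) = 2
fewest(11) = min(1+fewest(10)=1+2=3, 1+fewest(9)=1+2=3, 1+fewest(7)=1+2=3, 1+fewest(6)=1+2=3) = 3
fewest(12) = min(1+fewest(11)=1+3=4, 1+fewest(10)=1+2=3, 1+fewest(8)=1+2=3, 1+fewest(7)=1+2=3) = 3
fewest(13) = min(1+fewest(12)=1+3=4, 1+fewest(11)=1+3=4, 1+fewest(9)=1+2=3, 1+fewest(8)=1+2=3, 1+fewest(0)=1+0=1) = 1

1


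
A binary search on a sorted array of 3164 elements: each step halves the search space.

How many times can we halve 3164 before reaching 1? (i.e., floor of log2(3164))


3164 / 2 = 1582
1582 / 2 = 791
791 / 2 = 395
395 / 2 = 197
197 / 2 = 98
98 / 2 = 49
49 / 2 = 24
24 / 2 = 12
12 / 2 = 6
6 / 2 = 3
3 / 2 = 1
Reached 1 after 11 halvings

11


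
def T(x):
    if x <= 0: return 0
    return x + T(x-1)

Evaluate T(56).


T(56)
= 56 + 55 + 54 + 53 + 52 + 51 + 50 + 49 + 48 + 47 + 46 + 45 + 44 + 43 + 42 + 41 + 40 + 39 + 38 + 37 + 36 + 35 + 34 + 33 + 32 + 31 + 30 + 29 + 28 + 27 + 26 + 25 + 24 + 23 + 22 + 21 + 20 + 19 + 18 + 17 + 16 + 15 + 14 + 13 + 12 + 11 + 10 + 9 + 8 + 7 + 6 + 5 + 4 + 3 + 2 + 1 + T(0)
= 56 + 55 + 54 + 53 + 52 + 51 + 50 + 49 + 48 + 47 + 46 + 45 + 44 + 43 + 42 + 41 + 40 + 39 + 38 + 37 + 36 + 35 + 34 + 33 + 32 + 31 + 30 + 29 + 28 + 27 + 26 + 25 + 24 + 23 + 22 + 21 + 20 + 19 + 18 + 17 + 16 + 15 + 14 + 13 + 12 + 11 + 10 + 9 + 8 + 7 + 6 + 5 + 4 + 3 + 2 + 1 + 0
= 1596

1596


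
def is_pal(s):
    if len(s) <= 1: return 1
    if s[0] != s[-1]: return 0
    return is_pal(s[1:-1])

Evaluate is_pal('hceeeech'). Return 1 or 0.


is_pal('hceeeech'): s[0]='h' == s[-1]='h' -> check is_pal('ceeeec')
is_pal('ceeeec'): s[0]='c' == s[-1]='c' -> check is_pal('eeee')
is_pal('eeee'): s[0]='e' == s[-1]='e' -> check is_pal('ee')
is_pal('ee'): s[0]='e' == s[-1]='e' -> check is_pal('')
is_pal(''): len <= 1 -> return 1  (base case)
Result: 1 (palindrome)

1


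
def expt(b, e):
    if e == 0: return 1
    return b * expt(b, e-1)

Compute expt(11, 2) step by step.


expt(11, 2)
= 11 * expt(11, 1)
= 11 * 11 * expt(11, 0)
= 11 * 11 * 1
= 121

121


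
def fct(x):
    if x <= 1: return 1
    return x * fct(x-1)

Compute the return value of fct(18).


fct(18)
= 18 * fct(17)
= 18 * 17 * fct(16)
= 18 * 17 * 16 * fct(15)
= 18 * 17 * 16 * 15 * fct(14)
= 18 * 17 * 16 * 15 * 14 * fct(13)
= 18 * 17 * 16 * 15 * 14 * 13 * fct(12)
= 18 * 17 * 16 * 15 * 14 * 13 * 12 * fct(11)
= 18 * 17 * 16 * 15 * 14 * 13 * 12 * 11 * fct(10)
= 18 * 17 * 16 * 15 * 14 * 13 * 12 * 11 * 10 * fct(9)
= 18 * 17 * 16 * 15 * 14 * 13 * 12 * 11 * 10 * 9 * fct(8)
= 18 * 17 * 16 * 15 * 14 * 13 * 12 * 11 * 10 * 9 * 8 * fct(7)
= 18 * 17 * 16 * 15 * 14 * 13 * 12 * 11 * 10 * 9 * 8 * 7 * fct(6)
= 18 * 17 * 16 * 15 * 14 * 13 * 12 * 11 * 10 * 9 * 8 * 7 * 6 * fct(5)
= 18 * 17 * 16 * 15 * 14 * 13 * 12 * 11 * 10 * 9 * 8 * 7 * 6 * 5 * fct(4)
= 18 * 17 * 16 * 15 * 14 * 13 * 12 * 11 * 10 * 9 * 8 * 7 * 6 * 5 * 4 * fct(3)
= 18 * 17 * 16 * 15 * 14 * 13 * 12 * 11 * 10 * 9 * 8 * 7 * 6 * 5 * 4 * 3 * fct(2)
= 18 * 17 * 16 * 15 * 14 * 13 * 12 * 11 * 10 * 9 * 8 * 7 * 6 * 5 * 4 * 3 * 2 * fct(1)
= 18 * 17 * 16 * 15 * 14 * 13 * 12 * 11 * 10 * 9 * 8 * 7 * 6 * 5 * 4 * 3 * 2 * 1
= 6402373705728000

6402373705728000


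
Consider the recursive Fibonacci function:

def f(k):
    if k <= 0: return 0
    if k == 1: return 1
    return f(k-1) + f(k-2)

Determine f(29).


Computing f(29) bottom-up:
f(0) = 0
f(1) = 1
f(2) = f(1) + f(0) = 1 + 0 = 1
f(3) = f(2) + f(1) = 1 + 1 = 2
f(4) = f(3) + f(2) = 2 + 1 = 3
f(5) = f(4) + f(3) = 3 + 2 = 5
f(6) = f(5) + f(4) = 5 + 3 = 8
f(7) = f(6) + f(5) = 8 + 5 = 13
f(8) = f(7) + f(6) = 13 + 8 = 21
f(9) = f(8) + f(7) = 21 + 13 = 34
f(10) = f(9) + f(8) = 34 + 21 = 55
f(11) = f(10) + f(9) = 55 + 34 = 89
f(12) = f(11) + f(10) = 89 + 55 = 144
f(13) = f(12) + f(11) = 144 + 89 = 233
f(14) = f(13) + f(12) = 233 + 144 = 377
f(15) = f(14) + f(13) = 377 + 233 = 610
f(16) = f(15) + f(14) = 610 + 377 = 987
f(17) = f(16) + f(15) = 987 + 610 = 1597
f(18) = f(17) + f(16) = 1597 + 987 = 2584
f(19) = f(18) + f(17) = 2584 + 1597 = 4181
f(20) = f(19) + f(18) = 4181 + 2584 = 6765
f(21) = f(20) + f(19) = 6765 + 4181 = 10946
f(22) = f(21) + f(20) = 10946 + 6765 = 17711
f(23) = f(22) + f(21) = 17711 + 10946 = 28657
f(24) = f(23) + f(22) = 28657 + 17711 = 46368
f(25) = f(24) + f(23) = 46368 + 28657 = 75025
f(26) = f(25) + f(24) = 75025 + 46368 = 121393
f(27) = f(26) + f(25) = 121393 + 75025 = 196418
f(28) = f(27) + f(26) = 196418 + 121393 = 317811
f(29) = f(28) + f(27) = 317811 + 196418 = 514229

514229


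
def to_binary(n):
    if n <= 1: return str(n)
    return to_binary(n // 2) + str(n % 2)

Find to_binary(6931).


to_binary(6931) = to_binary(3465) + '1'
to_binary(3465) = to_binary(1732) + '1'
to_binary(1732) = to_binary(866) + '0'
to_binary(866) = to_binary(433) + '0'
to_binary(433) = to_binary(216) + '1'
to_binary(216) = to_binary(108) + '0'
to_binary(108) = to_binary(54) + '0'
to_binary(54) = to_binary(27) + '0'
to_binary(27) = to_binary(13) + '1'
to_binary(13) = to_binary(6) + '1'
to_binary(6) = to_binary(3) + '0'
to_binary(3) = to_binary(1) + '1'
to_binary(1) = '1'  (base case)
Concatenating: '1' + '1' + '0' + '1' + '1' + '0' + '0' + '0' + '1' + '0' + '0' + '1' + '1' = '1101100010011'

1101100010011
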